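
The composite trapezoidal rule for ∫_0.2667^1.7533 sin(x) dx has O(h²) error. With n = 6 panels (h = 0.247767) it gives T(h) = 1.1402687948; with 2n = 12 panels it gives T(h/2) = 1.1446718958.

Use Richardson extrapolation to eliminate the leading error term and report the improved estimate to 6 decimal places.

Method order is 2; weight 2^2 = 4.
4 × 1.1446718958 = 4.5786875832; 4.5786875832 − 1.1402687948 = 3.4384187884
3.4384187884 ÷ 3 = 1.1461395961

1.146140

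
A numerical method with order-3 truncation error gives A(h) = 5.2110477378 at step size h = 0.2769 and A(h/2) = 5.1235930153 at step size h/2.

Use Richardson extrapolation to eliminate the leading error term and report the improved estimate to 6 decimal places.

5.111099

Leading term ∝ h^3; use weight 8 = 2^3.
A(h/2) − A(h) = 5.1235930153 − 5.2110477378 = -0.0874547225
Divide by 2^3 − 1 = 7: (-0.0874547225)/7 = -0.0124935318
R = A(h/2) + (A(h/2) − A(h))/7 = 5.1235930153 − 0.0124935318 = 5.1110994835
Gap between inputs: 8.745e-02; correction applied: −0.0124935318.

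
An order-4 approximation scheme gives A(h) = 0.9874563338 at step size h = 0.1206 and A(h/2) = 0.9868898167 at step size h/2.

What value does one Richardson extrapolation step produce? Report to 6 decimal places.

0.986852

Order 4 gives 2^r = 16 and 2^r − 1 = 15.
Difference of the inputs: 0.9868898167 − 0.9874563338 = -0.0005665171
Divide by 2^4 − 1 = 15: (-0.0005665171)/15 = -0.0000377678
R = A(h/2) + (A(h/2) − A(h))/15 = 0.9868898167 − 0.0000377678 = 0.9868520489
Correction |R − A(h/2)| = 3.777e-05; gap |A(h/2) − A(h)| = 5.665e-04.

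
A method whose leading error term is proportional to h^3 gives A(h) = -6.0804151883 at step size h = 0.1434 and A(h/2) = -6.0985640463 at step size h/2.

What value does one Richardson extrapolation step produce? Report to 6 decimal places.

-6.101157

Error is O(h^3); halving h shrinks it by 2^3 = 8.
Numerator 8*A(h/2) − A(h) = 8*(-6.0985640463) − (-6.0804151883) = -42.7080971821
Denominator 8 − 1 = 7.
(8*(-6.0985640463) − (-6.0804151883))/(8 − 1) = -6.1011567403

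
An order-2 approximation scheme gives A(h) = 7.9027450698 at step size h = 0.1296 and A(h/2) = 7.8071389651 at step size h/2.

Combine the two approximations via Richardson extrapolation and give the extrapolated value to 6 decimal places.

7.775270

Method order is 2; weight 2^2 = 4.
2^2×A(h/2) = 31.2285558604; minus A(h) gives 23.3258107906.
R = 23.3258107906/3 = 7.7752702635
Shift from A(h/2): −0.0318687016.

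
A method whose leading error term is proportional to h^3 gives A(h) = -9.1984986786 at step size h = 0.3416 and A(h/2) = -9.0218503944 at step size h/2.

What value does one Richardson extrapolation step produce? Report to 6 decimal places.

-8.996615

Order 3 gives 2^r = 8 and 2^r − 1 = 7.
8·(-9.0218503944) = -72.1748031552; (-72.1748031552) − (-9.1984986786) = -62.9763044766
Denominator 8 − 1 = 7.
Result: -8.9966149252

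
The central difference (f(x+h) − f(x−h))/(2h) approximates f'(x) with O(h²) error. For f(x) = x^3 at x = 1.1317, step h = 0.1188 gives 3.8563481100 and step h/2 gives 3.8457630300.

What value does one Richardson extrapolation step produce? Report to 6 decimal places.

3.842235

The method has order 2: 2^2 = 4.
4·3.8457630300 = 15.3830521200; 15.3830521200 − 3.8563481100 = 11.5267040100
Denominator 4 − 1 = 3.
(4·3.8457630300 − 3.8563481100)/(4 − 1) = 3.8422346700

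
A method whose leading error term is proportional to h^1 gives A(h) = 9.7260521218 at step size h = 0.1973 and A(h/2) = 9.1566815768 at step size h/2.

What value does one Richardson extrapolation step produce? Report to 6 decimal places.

Method order is 1; weight 2^1 = 2.
Weighted: 18.3133631536 − 9.7260521218 = 8.5873110318
Divide by 2^1 − 1 = 1.
8.5873110318 ÷ 1 = 8.5873110318
Gap between inputs: 5.694e-01; correction applied: −0.5693705450.

8.587311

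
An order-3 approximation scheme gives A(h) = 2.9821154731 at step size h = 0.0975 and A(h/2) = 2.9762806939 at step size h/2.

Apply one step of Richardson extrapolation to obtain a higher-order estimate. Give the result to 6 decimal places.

Method order is 3; weight 2^3 = 8.
8×2.9762806939 = 23.8102455512; subtract 2.9821154731 → 20.8281300781
20.8281300781 ÷ 7 = 2.9754471540

2.975447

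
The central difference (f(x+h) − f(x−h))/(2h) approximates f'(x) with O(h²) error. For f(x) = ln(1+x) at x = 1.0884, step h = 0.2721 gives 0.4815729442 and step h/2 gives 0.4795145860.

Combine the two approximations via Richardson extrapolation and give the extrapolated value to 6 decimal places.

0.478828

Method order is 2; weight 2^2 = 4.
4×0.4795145860 − 0.4815729442 = 1.4364853998
Extrapolated: 1.4364853998 / 3 = 0.4788284666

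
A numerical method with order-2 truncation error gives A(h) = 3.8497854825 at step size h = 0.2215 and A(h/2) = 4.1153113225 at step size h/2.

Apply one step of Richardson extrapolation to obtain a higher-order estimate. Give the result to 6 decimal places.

4.203820

Error is O(h^2); halving h shrinks it by 2^2 = 4.
Difference of the inputs: 4.1153113225 − 3.8497854825 = 0.2655258400
Correction (A(h/2) − A(h))/(4 − 1) = 0.2655258400/3 = 0.0885086133
R = 4.1153113225 + 0.0885086133 = 4.2038199358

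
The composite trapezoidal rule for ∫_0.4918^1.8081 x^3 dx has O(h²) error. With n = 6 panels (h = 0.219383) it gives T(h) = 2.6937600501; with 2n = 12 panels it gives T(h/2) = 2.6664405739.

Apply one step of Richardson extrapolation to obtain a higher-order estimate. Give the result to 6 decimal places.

2.657334

Error is O(h^2); halving h shrinks it by 2^2 = 4.
Top: 4(2.6664405739) − (2.6937600501) = 7.9720022455
Divide by 2^2 − 1 = 3.
(4·2.6664405739 − 2.6937600501)/(4 − 1) = 2.6573340818
Shift from A(h/2): −0.0091064921.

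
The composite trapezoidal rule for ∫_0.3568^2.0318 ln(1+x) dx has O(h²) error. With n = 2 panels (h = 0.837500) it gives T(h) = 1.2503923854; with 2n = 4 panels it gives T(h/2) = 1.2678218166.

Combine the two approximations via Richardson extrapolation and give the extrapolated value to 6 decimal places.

The method has order 2: 2^2 = 4.
Top: 4(1.2678218166) − (1.2503923854) = 3.8208948810
3.8208948810 ÷ 3 = 1.2736316270
Gap between inputs: 1.743e-02; correction applied: +0.0058098104.

1.273632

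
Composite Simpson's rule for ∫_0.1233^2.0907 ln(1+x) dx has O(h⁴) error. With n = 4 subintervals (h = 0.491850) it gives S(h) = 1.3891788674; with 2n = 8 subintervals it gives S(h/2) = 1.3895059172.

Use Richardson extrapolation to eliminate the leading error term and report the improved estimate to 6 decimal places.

Order 4 gives 2^r = 16 and 2^r − 1 = 15.
16×1.3895059172 − 1.3891788674 = 20.8429158078
Divide by 2^4 − 1 = 15.
20.8429158078 ÷ 15 = 1.3895277205
Correction |R − A(h/2)| = 2.180e-05; gap |A(h/2) − A(h)| = 3.270e-04.

1.389528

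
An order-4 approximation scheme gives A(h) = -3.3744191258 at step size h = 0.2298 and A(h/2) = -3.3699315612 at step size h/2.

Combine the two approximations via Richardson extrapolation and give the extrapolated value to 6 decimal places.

Error is O(h^4); halving h shrinks it by 2^4 = 16.
A(h/2) − A(h) = -3.3699315612 − (-3.3744191258) = 0.0044875646
Correction (A(h/2) − A(h))/(16 − 1) = 0.0044875646/15 = 0.0002991710
R = A(h/2) + (A(h/2) − A(h))/15 = -3.3699315612 + 0.0002991710 = -3.3696323902

-3.369632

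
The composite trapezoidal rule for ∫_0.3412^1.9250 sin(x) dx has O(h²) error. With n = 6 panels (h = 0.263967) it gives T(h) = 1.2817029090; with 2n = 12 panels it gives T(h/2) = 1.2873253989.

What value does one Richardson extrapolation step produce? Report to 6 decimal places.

1.289200

With r = 2 the leading error scales as h^2, so the weight is 2^2 = 4.
A(h/2) − A(h) = 1.2873253989 − 1.2817029090 = 0.0056224899
Correction (A(h/2) − A(h))/(4 − 1) = 0.0056224899/3 = 0.0018741633
R = A(h/2) + (A(h/2) − A(h))/3 = 1.2873253989 + 0.0018741633 = 1.2891995622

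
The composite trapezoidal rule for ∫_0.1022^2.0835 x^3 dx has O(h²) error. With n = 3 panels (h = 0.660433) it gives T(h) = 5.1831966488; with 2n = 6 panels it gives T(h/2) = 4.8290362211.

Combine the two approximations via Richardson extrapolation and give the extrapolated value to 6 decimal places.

4.710983

Order 2 gives 2^r = 4 and 2^r − 1 = 3.
4×4.8290362211 = 19.3161448844; 19.3161448844 − 5.1831966488 = 14.1329482356
Denominator 4 − 1 = 3.
R = 14.1329482356/3 = 4.7109827452
Shift from A(h/2): −0.1180534759.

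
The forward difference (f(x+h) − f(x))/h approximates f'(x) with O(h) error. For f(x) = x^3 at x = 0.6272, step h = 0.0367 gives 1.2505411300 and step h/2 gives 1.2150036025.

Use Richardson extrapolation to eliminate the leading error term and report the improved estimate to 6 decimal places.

Error is O(h^1); halving h shrinks it by 2^1 = 2.
Top: 2(1.2150036025) − (1.2505411300) = 1.1794660750
Divide by 2^1 − 1 = 1.
So the Richardson estimate is 1.1794660750.

1.179466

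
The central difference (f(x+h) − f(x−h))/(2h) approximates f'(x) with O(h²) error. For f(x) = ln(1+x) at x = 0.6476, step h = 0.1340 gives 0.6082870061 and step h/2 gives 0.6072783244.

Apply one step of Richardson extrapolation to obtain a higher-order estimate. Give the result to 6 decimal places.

Leading term ∝ h^2; use weight 4 = 2^2.
2^2 × A(h/2) = 2.4291132976; minus A(h) gives 1.8208262915.
(4 × 0.6072783244 − 0.6082870061)/(4 − 1) = 0.6069420972

0.606942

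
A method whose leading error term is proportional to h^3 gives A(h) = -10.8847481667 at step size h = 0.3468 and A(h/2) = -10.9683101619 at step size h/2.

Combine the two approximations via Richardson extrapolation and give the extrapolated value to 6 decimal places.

With r = 3 the leading error scales as h^3, so the weight is 2^3 = 8.
2^3 × A(h/2) = -87.7464812952; minus A(h) gives -76.8617331285.
Denominator 8 − 1 = 7.
(8 × (-10.9683101619) − (-10.8847481667))/(8 − 1) = -10.9802475898
Gap between inputs: 8.356e-02; correction applied: −0.0119374279.

-10.980248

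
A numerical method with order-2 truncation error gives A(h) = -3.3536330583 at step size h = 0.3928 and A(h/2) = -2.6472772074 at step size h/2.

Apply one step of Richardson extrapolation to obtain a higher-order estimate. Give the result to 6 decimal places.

-2.411825

Error is O(h^2); halving h shrinks it by 2^2 = 4.
2^2 × A(h/2) = -10.5891088296; minus A(h) gives -7.2354757713.
Extrapolated: (-7.2354757713) / 3 = -2.4118252571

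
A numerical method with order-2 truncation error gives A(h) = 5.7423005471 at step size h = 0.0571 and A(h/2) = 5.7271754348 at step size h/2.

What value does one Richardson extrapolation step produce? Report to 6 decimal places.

r = 2: numerator weight 4, denominator 3.
Top: 4(5.7271754348) − (5.7423005471) = 17.1664011921
Divide by 2^2 − 1 = 3.
Extrapolated: 17.1664011921 / 3 = 5.7221337307
Shift from A(h/2): −0.0050417041.

5.722134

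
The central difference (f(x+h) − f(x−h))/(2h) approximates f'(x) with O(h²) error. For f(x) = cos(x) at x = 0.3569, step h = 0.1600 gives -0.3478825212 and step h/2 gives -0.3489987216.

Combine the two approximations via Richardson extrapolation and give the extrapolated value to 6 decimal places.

The method has order 2: 2^2 = 4.
4×(-0.3489987216) = -1.3959948864; (-1.3959948864) − (-0.3478825212) = -1.0481123652
Extrapolated: (-1.0481123652) / 3 = -0.3493707884

-0.349371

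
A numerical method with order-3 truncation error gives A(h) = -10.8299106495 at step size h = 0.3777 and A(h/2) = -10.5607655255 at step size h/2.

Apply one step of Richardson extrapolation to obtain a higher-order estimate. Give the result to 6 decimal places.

r = 3, so 2^r = 8.
8 × (-10.5607655255) = -84.4861242040; (-84.4861242040) − (-10.8299106495) = -73.6562135545
Denominator 8 − 1 = 7.
Extrapolated: (-73.6562135545) / 7 = -10.5223162221

-10.522316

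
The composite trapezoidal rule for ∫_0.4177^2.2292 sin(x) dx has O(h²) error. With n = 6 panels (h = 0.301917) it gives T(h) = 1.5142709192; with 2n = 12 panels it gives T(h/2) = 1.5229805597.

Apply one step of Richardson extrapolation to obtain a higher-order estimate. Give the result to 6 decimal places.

1.525884

Method order is 2; weight 2^2 = 4.
4 × 1.5229805597 = 6.0919222388; 6.0919222388 − 1.5142709192 = 4.5776513196
4.5776513196 ÷ 3 = 1.5258837732
Gap between inputs: 8.710e-03; correction applied: +0.0029032135.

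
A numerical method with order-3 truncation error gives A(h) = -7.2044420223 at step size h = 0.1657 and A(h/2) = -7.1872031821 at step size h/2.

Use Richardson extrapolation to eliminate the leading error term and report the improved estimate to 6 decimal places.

-7.184740

Error is O(h^3); halving h shrinks it by 2^3 = 8.
A(h/2) − A(h) = -7.1872031821 − (-7.2044420223) = 0.0172388402
Correction (A(h/2) − A(h))/(8 − 1) = 0.0172388402/7 = 0.0024626915
R = -7.1872031821 + 0.0024626915 = -7.1847404906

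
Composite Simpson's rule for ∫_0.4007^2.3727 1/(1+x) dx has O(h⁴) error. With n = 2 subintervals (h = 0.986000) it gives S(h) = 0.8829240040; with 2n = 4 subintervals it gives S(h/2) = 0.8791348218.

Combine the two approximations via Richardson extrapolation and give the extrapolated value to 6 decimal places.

0.878882

r = 4: numerator weight 16, denominator 15.
2^4×A(h/2) = 14.0661571488; minus A(h) gives 13.1832331448.
R = 13.1832331448/15 = 0.8788822097
Gap between inputs: 3.789e-03; correction applied: −0.0002526121.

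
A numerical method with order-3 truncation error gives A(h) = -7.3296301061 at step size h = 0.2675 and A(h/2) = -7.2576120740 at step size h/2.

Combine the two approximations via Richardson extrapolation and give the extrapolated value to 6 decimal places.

Method order is 3; weight 2^3 = 8.
Top: 8(-7.2576120740) − (-7.3296301061) = -50.7312664859
Denominator 8 − 1 = 7.
R = (-50.7312664859)/7 = -7.2473237837
Shift from A(h/2): +0.0102882903.

-7.247324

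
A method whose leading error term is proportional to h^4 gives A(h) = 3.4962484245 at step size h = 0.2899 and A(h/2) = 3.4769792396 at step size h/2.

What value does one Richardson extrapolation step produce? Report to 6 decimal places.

r = 4, so 2^r = 16.
Top: 16(3.4769792396) − (3.4962484245) = 52.1354194091
R = 52.1354194091/15 = 3.4756946273

3.475695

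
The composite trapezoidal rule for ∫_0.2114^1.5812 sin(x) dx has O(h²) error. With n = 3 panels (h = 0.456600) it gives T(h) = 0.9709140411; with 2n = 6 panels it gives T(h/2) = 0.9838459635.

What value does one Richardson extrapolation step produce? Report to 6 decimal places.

0.988157

Leading term ∝ h^2; use weight 4 = 2^2.
4·0.9838459635 − 0.9709140411 = 2.9644698129
Denominator 4 − 1 = 3.
R = 2.9644698129/3 = 0.9881566043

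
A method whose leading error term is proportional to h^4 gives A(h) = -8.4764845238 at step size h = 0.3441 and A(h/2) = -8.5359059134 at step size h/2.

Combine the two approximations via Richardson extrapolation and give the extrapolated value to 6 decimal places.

The method has order 4: 2^4 = 16.
Difference of the inputs: -8.5359059134 − (-8.4764845238) = -0.0594213896
Correction (A(h/2) − A(h))/(16 − 1) = (-0.0594213896)/15 = -0.0039614260
R = -8.5359059134 − 0.0039614260 = -8.5398673394

-8.539867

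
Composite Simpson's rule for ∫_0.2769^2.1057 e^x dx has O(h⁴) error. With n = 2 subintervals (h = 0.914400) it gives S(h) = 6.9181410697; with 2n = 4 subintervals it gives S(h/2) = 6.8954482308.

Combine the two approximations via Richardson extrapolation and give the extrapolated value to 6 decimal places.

Error is O(h^4); halving h shrinks it by 2^4 = 16.
Difference of the inputs: 6.8954482308 − 6.9181410697 = -0.0226928389
Correction (A(h/2) − A(h))/(16 − 1) = (-0.0226928389)/15 = -0.0015128559
R = A(h/2) + (A(h/2) − A(h))/15 = 6.8954482308 − 0.0015128559 = 6.8939353749

6.893935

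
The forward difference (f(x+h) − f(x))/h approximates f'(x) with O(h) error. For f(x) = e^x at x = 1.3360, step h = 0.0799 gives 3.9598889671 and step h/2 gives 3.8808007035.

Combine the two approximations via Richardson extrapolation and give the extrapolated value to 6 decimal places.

Method order is 1; weight 2^1 = 2.
2^1×A(h/2) = 7.7616014070; minus A(h) gives 3.8017124399.
Extrapolated: 3.8017124399 / 1 = 3.8017124399

3.801712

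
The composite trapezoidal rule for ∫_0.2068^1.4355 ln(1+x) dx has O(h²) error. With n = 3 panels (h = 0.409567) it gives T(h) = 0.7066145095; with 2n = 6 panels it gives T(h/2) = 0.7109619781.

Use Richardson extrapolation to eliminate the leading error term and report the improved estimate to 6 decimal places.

0.712411

Method order is 2; weight 2^2 = 4.
Difference of the inputs: 0.7109619781 − 0.7066145095 = 0.0043474686
Correction (A(h/2) − A(h))/(4 − 1) = 0.0043474686/3 = 0.0014491562
R = 0.7109619781 + 0.0014491562 = 0.7124111343
Gap between inputs: 4.347e-03; correction applied: +0.0014491562.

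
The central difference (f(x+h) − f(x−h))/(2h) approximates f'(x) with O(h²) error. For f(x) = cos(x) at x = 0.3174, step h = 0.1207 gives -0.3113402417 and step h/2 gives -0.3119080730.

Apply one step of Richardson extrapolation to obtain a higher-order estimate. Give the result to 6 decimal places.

The method has order 2: 2^2 = 4.
2^2×A(h/2) = -1.2476322920; minus A(h) gives -0.9362920503.
Denominator 4 − 1 = 3.
(-0.9362920503) ÷ 3 = -0.3120973501
Correction |R − A(h/2)| = 1.893e-04; gap |A(h/2) − A(h)| = 5.678e-04.

-0.312097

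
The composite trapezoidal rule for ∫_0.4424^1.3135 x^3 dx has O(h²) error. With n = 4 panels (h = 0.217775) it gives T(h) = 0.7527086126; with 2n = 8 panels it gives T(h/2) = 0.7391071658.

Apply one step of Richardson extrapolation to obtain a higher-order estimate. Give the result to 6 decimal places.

0.734573

Order 2 gives 2^r = 4 and 2^r − 1 = 3.
Numerator 4×A(h/2) − A(h) = 4×0.7391071658 − 0.7527086126 = 2.2037200506
Extrapolated: 2.2037200506 / 3 = 0.7345733502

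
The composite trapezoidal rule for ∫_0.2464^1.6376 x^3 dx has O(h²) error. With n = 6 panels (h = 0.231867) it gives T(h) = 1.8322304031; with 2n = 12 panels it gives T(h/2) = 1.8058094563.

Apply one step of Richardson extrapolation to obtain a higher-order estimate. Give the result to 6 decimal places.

r = 2, so 2^r = 4.
4×1.8058094563 − 1.8322304031 = 5.3910074221
(4×1.8058094563 − 1.8322304031)/(4 − 1) = 1.7970024740
Gap between inputs: 2.642e-02; correction applied: −0.0088069823.

1.797002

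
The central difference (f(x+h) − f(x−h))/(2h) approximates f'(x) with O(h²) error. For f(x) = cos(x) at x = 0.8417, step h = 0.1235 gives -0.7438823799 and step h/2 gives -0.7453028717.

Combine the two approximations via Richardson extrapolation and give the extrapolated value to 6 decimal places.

Order 2 gives 2^r = 4 and 2^r − 1 = 3.
4×(-0.7453028717) − (-0.7438823799) = -2.2373291069
R = (-2.2373291069)/3 = -0.7457763690
Correction |R − A(h/2)| = 4.735e-04; gap |A(h/2) − A(h)| = 1.420e-03.

-0.745776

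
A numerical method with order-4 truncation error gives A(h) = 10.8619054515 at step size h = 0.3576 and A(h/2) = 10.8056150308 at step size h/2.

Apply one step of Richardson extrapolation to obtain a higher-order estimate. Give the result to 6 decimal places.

10.801862

Leading term ∝ h^4; use weight 16 = 2^4.
16×10.8056150308 = 172.8898404928; 172.8898404928 − 10.8619054515 = 162.0279350413
Denominator 16 − 1 = 15.
R = 162.0279350413/15 = 10.8018623361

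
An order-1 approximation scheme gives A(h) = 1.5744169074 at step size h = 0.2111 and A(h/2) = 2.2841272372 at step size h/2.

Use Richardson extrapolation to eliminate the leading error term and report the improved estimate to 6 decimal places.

2.993838

Leading term ∝ h^1; use weight 2 = 2^1.
Numerator 2*A(h/2) − A(h) = 2*2.2841272372 − 1.5744169074 = 2.9938375670
Denominator 2 − 1 = 1.
2.9938375670 ÷ 1 = 2.9938375670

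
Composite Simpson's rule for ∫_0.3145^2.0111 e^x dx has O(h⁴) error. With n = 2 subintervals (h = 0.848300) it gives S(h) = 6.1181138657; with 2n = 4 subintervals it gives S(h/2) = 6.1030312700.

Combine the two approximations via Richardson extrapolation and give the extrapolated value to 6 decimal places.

6.102026

Leading term ∝ h^4; use weight 16 = 2^4.
2^4·A(h/2) = 97.6485003200; minus A(h) gives 91.5303864543.
(16·6.1030312700 − 6.1181138657)/(16 − 1) = 6.1020257636
Gap between inputs: 1.508e-02; correction applied: −0.0010055064.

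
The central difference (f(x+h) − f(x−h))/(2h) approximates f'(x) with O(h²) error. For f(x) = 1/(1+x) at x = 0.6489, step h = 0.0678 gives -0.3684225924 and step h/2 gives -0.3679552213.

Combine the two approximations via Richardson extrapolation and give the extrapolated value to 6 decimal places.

r = 2: numerator weight 4, denominator 3.
Weighted: (-1.4718208852) − (-0.3684225924) = -1.1033982928
Divide by 2^2 − 1 = 3.
Extrapolated: (-1.1033982928) / 3 = -0.3677994309

-0.367799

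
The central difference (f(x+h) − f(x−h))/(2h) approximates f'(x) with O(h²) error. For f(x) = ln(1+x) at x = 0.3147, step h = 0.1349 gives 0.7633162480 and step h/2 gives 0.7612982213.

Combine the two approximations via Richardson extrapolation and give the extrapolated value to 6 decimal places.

r = 2: numerator weight 4, denominator 3.
2^2×A(h/2) = 3.0451928852; minus A(h) gives 2.2818766372.
Divide by 2^2 − 1 = 3.
(4×0.7612982213 − 0.7633162480)/(4 − 1) = 0.7606255457
Correction |R − A(h/2)| = 6.727e-04; gap |A(h/2) − A(h)| = 2.018e-03.

0.760626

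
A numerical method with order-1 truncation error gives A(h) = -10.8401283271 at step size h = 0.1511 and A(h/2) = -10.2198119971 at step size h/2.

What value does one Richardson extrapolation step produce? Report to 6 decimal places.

-9.599496

Method order is 1; weight 2^1 = 2.
Weighted: (-20.4396239942) − (-10.8401283271) = -9.5994956671
R = (-9.5994956671)/1 = -9.5994956671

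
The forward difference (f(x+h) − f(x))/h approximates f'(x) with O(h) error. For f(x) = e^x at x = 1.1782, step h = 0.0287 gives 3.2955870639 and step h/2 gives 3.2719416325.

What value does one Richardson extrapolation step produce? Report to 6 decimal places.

r = 1, so 2^r = 2.
Weighted: 6.5438832650 − 3.2955870639 = 3.2482962011
R = 3.2482962011/1 = 3.2482962011

3.248296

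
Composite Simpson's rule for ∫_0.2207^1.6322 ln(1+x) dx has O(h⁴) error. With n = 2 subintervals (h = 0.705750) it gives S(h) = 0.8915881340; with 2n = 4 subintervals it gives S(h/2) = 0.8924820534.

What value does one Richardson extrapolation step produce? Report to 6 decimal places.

Method order is 4; weight 2^4 = 16.
Weighted: 14.2797128544 − 0.8915881340 = 13.3881247204
13.3881247204 ÷ 15 = 0.8925416480
Correction |R − A(h/2)| = 5.959e-05; gap |A(h/2) − A(h)| = 8.939e-04.

0.892542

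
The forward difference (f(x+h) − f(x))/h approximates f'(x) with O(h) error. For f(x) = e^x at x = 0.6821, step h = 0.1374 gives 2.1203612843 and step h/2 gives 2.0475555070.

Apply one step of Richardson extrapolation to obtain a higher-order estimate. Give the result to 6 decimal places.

1.974750

Order 1 gives 2^r = 2 and 2^r − 1 = 1.
2·2.0475555070 = 4.0951110140; subtract 2.1203612843 → 1.9747497297
Divide by 2^1 − 1 = 1.
So the Richardson estimate is 1.9747497297.
Shift from A(h/2): −0.0728057773.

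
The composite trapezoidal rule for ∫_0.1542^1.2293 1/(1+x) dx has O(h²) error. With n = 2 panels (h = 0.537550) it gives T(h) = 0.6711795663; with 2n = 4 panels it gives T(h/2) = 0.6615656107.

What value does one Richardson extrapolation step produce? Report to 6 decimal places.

With r = 2 the leading error scales as h^2, so the weight is 2^2 = 4.
Weighted: 2.6462624428 − 0.6711795663 = 1.9750828765
1.9750828765 ÷ 3 = 0.6583609588
Shift from A(h/2): −0.0032046519.

0.658361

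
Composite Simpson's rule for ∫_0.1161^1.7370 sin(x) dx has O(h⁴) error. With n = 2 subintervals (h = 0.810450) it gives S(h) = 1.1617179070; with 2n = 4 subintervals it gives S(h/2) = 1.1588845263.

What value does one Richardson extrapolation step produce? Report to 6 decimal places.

1.158696

r = 4, so 2^r = 16.
Numerator 16·A(h/2) − A(h) = 16·1.1588845263 − 1.1617179070 = 17.3804345138
Divide by 2^4 − 1 = 15.
R = 17.3804345138/15 = 1.1586956343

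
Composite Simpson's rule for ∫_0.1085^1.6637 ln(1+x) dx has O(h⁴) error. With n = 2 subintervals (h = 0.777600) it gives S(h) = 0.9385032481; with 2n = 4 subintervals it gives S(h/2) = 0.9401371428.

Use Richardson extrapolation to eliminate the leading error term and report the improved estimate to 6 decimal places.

0.940246

r = 4, so 2^r = 16.
Numerator 16 × A(h/2) − A(h) = 16 × 0.9401371428 − 0.9385032481 = 14.1036910367
Divide by 2^4 − 1 = 15.
Result: 0.9402460691
Shift from A(h/2): +0.0001089263.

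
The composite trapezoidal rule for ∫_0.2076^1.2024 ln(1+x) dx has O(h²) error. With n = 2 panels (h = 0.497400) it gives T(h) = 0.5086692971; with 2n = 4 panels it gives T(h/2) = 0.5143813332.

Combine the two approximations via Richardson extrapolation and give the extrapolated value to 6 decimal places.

0.516285

r = 2: numerator weight 4, denominator 3.
Difference of the inputs: 0.5143813332 − 0.5086692971 = 0.0057120361
Divide by 2^2 − 1 = 3: 0.0057120361/3 = 0.0019040120
R = 0.5143813332 + 0.0019040120 = 0.5162853452
Shift from A(h/2): +0.0019040120.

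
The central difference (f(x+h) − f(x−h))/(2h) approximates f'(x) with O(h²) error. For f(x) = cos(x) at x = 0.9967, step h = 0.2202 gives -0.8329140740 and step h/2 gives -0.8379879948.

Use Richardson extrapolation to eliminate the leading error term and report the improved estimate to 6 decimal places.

-0.839679

r = 2, so 2^r = 4.
4×(-0.8379879948) − (-0.8329140740) = -2.5190379052
(-2.5190379052) ÷ 3 = -0.8396793017
Correction |R − A(h/2)| = 1.691e-03; gap |A(h/2) − A(h)| = 5.074e-03.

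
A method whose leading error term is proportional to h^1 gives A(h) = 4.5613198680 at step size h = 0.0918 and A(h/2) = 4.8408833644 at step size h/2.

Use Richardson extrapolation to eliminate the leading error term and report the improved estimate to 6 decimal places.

The method has order 1: 2^1 = 2.
Weighted: 9.6817667288 − 4.5613198680 = 5.1204468608
Extrapolated: 5.1204468608 / 1 = 5.1204468608

5.120447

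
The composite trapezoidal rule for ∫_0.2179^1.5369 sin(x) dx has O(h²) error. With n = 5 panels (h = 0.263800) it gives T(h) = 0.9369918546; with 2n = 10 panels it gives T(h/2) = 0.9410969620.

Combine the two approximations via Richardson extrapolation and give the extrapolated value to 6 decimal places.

0.942465

The method has order 2: 2^2 = 4.
4*0.9410969620 = 3.7643878480; 3.7643878480 − 0.9369918546 = 2.8273959934
(4*0.9410969620 − 0.9369918546)/(4 − 1) = 0.9424653311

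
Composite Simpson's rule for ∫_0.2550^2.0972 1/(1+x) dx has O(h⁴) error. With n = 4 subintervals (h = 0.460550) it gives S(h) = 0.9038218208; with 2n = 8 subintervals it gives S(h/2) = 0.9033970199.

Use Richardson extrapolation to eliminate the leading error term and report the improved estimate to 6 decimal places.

0.903369

Method order is 4; weight 2^4 = 16.
16*0.9033970199 = 14.4543523184; subtract 0.9038218208 → 13.5505304976
R = 13.5505304976/15 = 0.9033686998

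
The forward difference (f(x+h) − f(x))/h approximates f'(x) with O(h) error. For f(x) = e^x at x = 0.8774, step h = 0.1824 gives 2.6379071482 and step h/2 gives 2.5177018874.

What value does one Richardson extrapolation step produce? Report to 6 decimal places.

2.397497

r = 1, so 2^r = 2.
A(h/2) − A(h) = 2.5177018874 − 2.6379071482 = -0.1202052608
Divide by 2^1 − 1 = 1: (-0.1202052608)/1 = -0.1202052608
R = 2.5177018874 − 0.1202052608 = 2.3974966266
Correction |R − A(h/2)| = 1.202e-01; gap |A(h/2) − A(h)| = 1.202e-01.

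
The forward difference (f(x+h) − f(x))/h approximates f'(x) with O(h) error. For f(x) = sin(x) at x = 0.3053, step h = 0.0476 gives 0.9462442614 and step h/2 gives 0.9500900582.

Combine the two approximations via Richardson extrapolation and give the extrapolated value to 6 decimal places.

Leading term ∝ h^1; use weight 2 = 2^1.
Weighted: 1.9001801164 − 0.9462442614 = 0.9539358550
0.9539358550 ÷ 1 = 0.9539358550
Correction |R − A(h/2)| = 3.846e-03; gap |A(h/2) − A(h)| = 3.846e-03.

0.953936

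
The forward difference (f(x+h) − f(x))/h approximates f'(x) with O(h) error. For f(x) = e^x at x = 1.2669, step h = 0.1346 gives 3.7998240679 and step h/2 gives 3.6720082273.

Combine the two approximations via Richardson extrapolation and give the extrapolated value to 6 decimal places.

The method has order 1: 2^1 = 2.
2^1*A(h/2) = 7.3440164546; minus A(h) gives 3.5441923867.
(2*3.6720082273 − 3.7998240679)/(2 − 1) = 3.5441923867

3.544192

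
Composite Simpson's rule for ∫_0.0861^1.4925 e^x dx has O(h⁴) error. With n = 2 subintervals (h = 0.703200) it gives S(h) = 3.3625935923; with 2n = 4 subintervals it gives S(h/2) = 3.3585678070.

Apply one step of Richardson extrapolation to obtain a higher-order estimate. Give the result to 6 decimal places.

Method order is 4; weight 2^4 = 16.
16·3.3585678070 = 53.7370849120; 53.7370849120 − 3.3625935923 = 50.3744913197
Extrapolated: 50.3744913197 / 15 = 3.3582994213

3.358299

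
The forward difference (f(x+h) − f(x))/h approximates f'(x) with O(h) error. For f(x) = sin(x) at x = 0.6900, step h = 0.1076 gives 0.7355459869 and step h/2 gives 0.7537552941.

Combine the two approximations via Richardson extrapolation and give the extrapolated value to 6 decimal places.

With r = 1 the leading error scales as h^1, so the weight is 2^1 = 2.
2 × 0.7537552941 = 1.5075105882; subtract 0.7355459869 → 0.7719646013
Divide by 2^1 − 1 = 1.
So the Richardson estimate is 0.7719646013.
Correction |R − A(h/2)| = 1.821e-02; gap |A(h/2) − A(h)| = 1.821e-02.

0.771965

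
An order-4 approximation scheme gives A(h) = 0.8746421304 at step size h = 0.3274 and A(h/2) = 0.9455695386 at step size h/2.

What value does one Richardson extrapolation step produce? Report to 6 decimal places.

0.950298

Leading term ∝ h^4; use weight 16 = 2^4.
Numerator 16·A(h/2) − A(h) = 16·0.9455695386 − 0.8746421304 = 14.2544704872
Extrapolated: 14.2544704872 / 15 = 0.9502980325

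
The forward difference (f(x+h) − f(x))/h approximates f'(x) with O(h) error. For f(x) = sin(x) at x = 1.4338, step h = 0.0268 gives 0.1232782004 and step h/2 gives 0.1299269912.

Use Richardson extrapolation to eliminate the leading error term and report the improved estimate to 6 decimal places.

0.136576

r = 1: numerator weight 2, denominator 1.
2^1 × A(h/2) = 0.2598539824; minus A(h) gives 0.1365757820.
Denominator 2 − 1 = 1.
Extrapolated: 0.1365757820 / 1 = 0.1365757820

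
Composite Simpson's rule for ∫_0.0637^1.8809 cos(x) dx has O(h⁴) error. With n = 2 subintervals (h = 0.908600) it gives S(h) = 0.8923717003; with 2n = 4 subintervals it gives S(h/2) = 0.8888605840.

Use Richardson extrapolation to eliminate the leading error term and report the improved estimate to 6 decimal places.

Method order is 4; weight 2^4 = 16.
16×0.8888605840 = 14.2217693440; 14.2217693440 − 0.8923717003 = 13.3293976437
13.3293976437 ÷ 15 = 0.8886265096

0.888627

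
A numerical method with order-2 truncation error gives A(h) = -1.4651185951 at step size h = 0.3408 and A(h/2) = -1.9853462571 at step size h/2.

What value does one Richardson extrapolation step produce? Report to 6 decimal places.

-2.158755

r = 2: numerator weight 4, denominator 3.
4 × (-1.9853462571) = -7.9413850284; (-7.9413850284) − (-1.4651185951) = -6.4762664333
Denominator 4 − 1 = 3.
R = (-6.4762664333)/3 = -2.1587554778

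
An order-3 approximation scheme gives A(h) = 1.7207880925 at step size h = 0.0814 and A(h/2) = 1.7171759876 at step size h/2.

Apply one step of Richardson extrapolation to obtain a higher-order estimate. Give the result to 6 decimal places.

r = 3, so 2^r = 8.
8·1.7171759876 = 13.7374079008; 13.7374079008 − 1.7207880925 = 12.0166198083
Denominator 8 − 1 = 7.
R = 12.0166198083/7 = 1.7166599726
Shift from A(h/2): −0.0005160150.

1.716660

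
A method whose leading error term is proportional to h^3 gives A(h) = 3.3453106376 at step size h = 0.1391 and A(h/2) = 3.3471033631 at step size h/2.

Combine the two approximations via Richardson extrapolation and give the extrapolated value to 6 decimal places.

Order 3 gives 2^r = 8 and 2^r − 1 = 7.
8*3.3471033631 − 3.3453106376 = 23.4315162672
(8*3.3471033631 − 3.3453106376)/(8 − 1) = 3.3473594667
Gap between inputs: 1.793e-03; correction applied: +0.0002561036.

3.347359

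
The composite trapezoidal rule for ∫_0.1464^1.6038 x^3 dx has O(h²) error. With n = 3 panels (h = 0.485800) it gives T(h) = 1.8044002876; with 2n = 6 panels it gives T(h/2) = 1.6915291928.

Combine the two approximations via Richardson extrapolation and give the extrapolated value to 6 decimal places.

1.653905

The method has order 2: 2^2 = 4.
4·1.6915291928 = 6.7661167712; 6.7661167712 − 1.8044002876 = 4.9617164836
Denominator 4 − 1 = 3.
Result: 1.6539054945
Correction |R − A(h/2)| = 3.762e-02; gap |A(h/2) − A(h)| = 1.129e-01.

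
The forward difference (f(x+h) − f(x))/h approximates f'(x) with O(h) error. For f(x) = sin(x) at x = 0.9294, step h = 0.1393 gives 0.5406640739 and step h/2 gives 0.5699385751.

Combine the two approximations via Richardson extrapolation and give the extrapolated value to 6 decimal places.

0.599213

Order 1 gives 2^r = 2 and 2^r − 1 = 1.
2×0.5699385751 = 1.1398771502; 1.1398771502 − 0.5406640739 = 0.5992130763
Divide by 2^1 − 1 = 1.
Extrapolated: 0.5992130763 / 1 = 0.5992130763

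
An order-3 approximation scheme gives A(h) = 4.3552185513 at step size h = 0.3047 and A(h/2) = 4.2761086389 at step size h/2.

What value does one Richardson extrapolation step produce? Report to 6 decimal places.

Order 3 gives 2^r = 8 and 2^r − 1 = 7.
Top: 8(4.2761086389) − (4.3552185513) = 29.8536505599
(8×4.2761086389 − 4.3552185513)/(8 − 1) = 4.2648072228

4.264807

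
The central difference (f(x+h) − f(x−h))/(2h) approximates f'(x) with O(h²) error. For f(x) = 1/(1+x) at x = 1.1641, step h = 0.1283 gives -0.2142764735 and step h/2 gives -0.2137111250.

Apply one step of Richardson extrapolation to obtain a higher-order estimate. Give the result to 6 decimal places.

r = 2: numerator weight 4, denominator 3.
Difference of the inputs: -0.2137111250 − (-0.2142764735) = 0.0005653485
Divide by 2^2 − 1 = 3: 0.0005653485/3 = 0.0001884495
R = -0.2137111250 + 0.0001884495 = -0.2135226755

-0.213523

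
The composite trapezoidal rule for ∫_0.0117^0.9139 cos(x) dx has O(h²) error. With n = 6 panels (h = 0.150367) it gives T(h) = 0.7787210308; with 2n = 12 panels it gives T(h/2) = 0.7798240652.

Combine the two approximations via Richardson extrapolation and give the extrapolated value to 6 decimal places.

Error is O(h^2); halving h shrinks it by 2^2 = 4.
4 × 0.7798240652 = 3.1192962608; subtract 0.7787210308 → 2.3405752300
R = 2.3405752300/3 = 0.7801917433
Gap between inputs: 1.103e-03; correction applied: +0.0003676781.

0.780192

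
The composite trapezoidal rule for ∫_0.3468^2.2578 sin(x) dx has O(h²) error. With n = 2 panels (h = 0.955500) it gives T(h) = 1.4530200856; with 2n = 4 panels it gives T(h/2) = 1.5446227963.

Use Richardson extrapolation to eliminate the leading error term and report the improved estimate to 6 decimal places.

1.575157

Error is O(h^2); halving h shrinks it by 2^2 = 4.
4 × 1.5446227963 = 6.1784911852; subtract 1.4530200856 → 4.7254710996
Divide by 2^2 − 1 = 3.
Result: 1.5751570332
Correction |R − A(h/2)| = 3.053e-02; gap |A(h/2) − A(h)| = 9.160e-02.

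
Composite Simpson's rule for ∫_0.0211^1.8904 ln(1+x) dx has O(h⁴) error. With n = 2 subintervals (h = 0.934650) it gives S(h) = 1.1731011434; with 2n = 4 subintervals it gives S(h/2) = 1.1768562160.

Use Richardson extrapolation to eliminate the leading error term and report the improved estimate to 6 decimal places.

1.177107

Order 4 gives 2^r = 16 and 2^r − 1 = 15.
Top: 16(1.1768562160) − (1.1731011434) = 17.6565983126
Denominator 16 − 1 = 15.
(16 × 1.1768562160 − 1.1731011434)/(16 − 1) = 1.1771065542
Correction |R − A(h/2)| = 2.503e-04; gap |A(h/2) − A(h)| = 3.755e-03.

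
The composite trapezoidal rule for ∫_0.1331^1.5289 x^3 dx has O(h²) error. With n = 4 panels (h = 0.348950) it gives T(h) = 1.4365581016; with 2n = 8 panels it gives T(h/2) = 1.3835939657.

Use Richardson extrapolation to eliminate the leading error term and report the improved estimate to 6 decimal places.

1.365939

Leading term ∝ h^2; use weight 4 = 2^2.
Numerator 4×A(h/2) − A(h) = 4×1.3835939657 − 1.4365581016 = 4.0978177612
Extrapolated: 4.0978177612 / 3 = 1.3659392537
Gap between inputs: 5.296e-02; correction applied: −0.0176547120.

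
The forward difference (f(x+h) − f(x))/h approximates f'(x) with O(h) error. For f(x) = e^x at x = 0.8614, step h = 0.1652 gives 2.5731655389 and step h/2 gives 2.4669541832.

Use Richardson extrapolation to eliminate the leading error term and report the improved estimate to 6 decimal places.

Leading term ∝ h^1; use weight 2 = 2^1.
2 × 2.4669541832 − 2.5731655389 = 2.3607428275
Extrapolated: 2.3607428275 / 1 = 2.3607428275

2.360743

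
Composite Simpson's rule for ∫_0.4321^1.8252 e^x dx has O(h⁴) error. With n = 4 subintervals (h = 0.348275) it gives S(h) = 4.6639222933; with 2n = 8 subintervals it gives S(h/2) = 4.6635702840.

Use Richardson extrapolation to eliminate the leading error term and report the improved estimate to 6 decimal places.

Order 4 gives 2^r = 16 and 2^r − 1 = 15.
Difference of the inputs: 4.6635702840 − 4.6639222933 = -0.0003520093
Divide by 2^4 − 1 = 15: (-0.0003520093)/15 = -0.0000234673
R = A(h/2) + (A(h/2) − A(h))/15 = 4.6635702840 − 0.0000234673 = 4.6635468167

4.663547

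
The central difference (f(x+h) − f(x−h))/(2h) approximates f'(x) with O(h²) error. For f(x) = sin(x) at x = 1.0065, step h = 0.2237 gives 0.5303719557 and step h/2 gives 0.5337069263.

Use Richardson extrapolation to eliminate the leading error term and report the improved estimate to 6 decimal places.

Order 2 gives 2^r = 4 and 2^r − 1 = 3.
4×0.5337069263 = 2.1348277052; 2.1348277052 − 0.5303719557 = 1.6044557495
Denominator 4 − 1 = 3.
Result: 0.5348185832

0.534819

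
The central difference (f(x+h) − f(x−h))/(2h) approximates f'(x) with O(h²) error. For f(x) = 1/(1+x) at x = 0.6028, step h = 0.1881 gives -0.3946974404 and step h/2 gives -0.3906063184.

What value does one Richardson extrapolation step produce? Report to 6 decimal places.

-0.389243

Error is O(h^2); halving h shrinks it by 2^2 = 4.
2^2 × A(h/2) = -1.5624252736; minus A(h) gives -1.1677278332.
Divide by 2^2 − 1 = 3.
Extrapolated: (-1.1677278332) / 3 = -0.3892426111
Correction |R − A(h/2)| = 1.364e-03; gap |A(h/2) − A(h)| = 4.091e-03.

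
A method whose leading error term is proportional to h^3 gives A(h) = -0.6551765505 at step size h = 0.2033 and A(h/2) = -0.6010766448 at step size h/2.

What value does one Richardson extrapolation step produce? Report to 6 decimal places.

-0.593348

Error is O(h^3); halving h shrinks it by 2^3 = 8.
Difference of the inputs: -0.6010766448 − (-0.6551765505) = 0.0540999057
Divide by 2^3 − 1 = 7: 0.0540999057/7 = 0.0077285580
R = -0.6010766448 + 0.0077285580 = -0.5933480868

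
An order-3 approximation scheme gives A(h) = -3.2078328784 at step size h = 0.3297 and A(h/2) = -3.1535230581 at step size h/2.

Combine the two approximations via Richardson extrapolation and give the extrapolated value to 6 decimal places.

-3.145765

Method order is 3; weight 2^3 = 8.
8*(-3.1535230581) = -25.2281844648; subtract (-3.2078328784) → -22.0203515864
Denominator 8 − 1 = 7.
Extrapolated: (-22.0203515864) / 7 = -3.1457645123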